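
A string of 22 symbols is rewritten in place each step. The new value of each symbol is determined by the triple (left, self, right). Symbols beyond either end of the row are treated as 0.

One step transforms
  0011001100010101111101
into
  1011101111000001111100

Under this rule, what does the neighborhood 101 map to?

0

At position 12 the neighborhood is 101; the next row has 0 there.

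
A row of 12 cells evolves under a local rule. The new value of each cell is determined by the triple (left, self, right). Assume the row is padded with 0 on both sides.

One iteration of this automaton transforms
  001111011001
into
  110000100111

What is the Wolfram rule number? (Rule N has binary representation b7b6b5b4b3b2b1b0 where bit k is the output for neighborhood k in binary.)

55

position 3: 111 → 0  (bit 7 = 0)
position 5: 110 → 0  (bit 6 = 0)
position 6: 101 → 1  (bit 5 = 1)
position 9: 100 → 1  (bit 4 = 1)
position 2: 011 → 0  (bit 3 = 0)
position 11: 010 → 1  (bit 2 = 1)
position 1: 001 → 1  (bit 1 = 1)
position 0: 000 → 1  (bit 0 = 1)
bits b7..b0 = 00110111 = 55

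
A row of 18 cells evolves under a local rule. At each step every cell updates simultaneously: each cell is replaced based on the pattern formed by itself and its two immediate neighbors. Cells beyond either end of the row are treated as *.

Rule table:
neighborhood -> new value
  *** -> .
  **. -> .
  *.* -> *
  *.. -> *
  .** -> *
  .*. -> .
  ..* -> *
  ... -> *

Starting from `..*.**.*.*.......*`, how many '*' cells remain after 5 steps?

step 1: **.**.*.*.********
step 2: ..**.*.*.**.......
step 3: ***.*.*.**.*******
step 4: ...*.*.**.**......
step 5: ***.*.**.**.******
count of *: 14

14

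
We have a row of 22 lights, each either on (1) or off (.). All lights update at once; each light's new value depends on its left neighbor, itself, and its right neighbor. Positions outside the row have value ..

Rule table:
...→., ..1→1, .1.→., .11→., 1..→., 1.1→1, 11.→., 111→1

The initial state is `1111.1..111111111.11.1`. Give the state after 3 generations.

..1..1.1.1.111.1..1...

generation 1: .11.1..1.1111111.1..1.
generation 2: 1..1..1.1.11111.1..1..
generation 3: ..1..1.1.1.111.1..1...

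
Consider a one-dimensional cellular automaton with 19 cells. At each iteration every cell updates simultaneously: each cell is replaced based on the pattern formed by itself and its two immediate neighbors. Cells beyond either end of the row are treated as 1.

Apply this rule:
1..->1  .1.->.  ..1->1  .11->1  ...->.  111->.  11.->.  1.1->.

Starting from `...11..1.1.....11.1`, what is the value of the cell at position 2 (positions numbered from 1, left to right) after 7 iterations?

1.11.11...1...11..1
..1..1.1.1.1.11.111
11.11........1..1..
...1.1......1.11.11
1.1...1....1..1..1.
...1.1.1..1.11.11..
1.1.....11..1..1.11
position 2 holds .

.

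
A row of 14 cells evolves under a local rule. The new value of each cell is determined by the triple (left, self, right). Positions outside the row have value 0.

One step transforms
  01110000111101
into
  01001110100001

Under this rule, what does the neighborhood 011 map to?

1

At position 1 the neighborhood is 011; the next row has 1 there.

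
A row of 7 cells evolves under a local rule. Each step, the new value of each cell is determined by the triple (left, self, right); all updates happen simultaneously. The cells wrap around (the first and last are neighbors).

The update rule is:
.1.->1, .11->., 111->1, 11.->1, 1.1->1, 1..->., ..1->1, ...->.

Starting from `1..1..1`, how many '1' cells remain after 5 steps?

6

1.11.1.
11.1111
111.111
1111.11
11111.1
count of 1: 6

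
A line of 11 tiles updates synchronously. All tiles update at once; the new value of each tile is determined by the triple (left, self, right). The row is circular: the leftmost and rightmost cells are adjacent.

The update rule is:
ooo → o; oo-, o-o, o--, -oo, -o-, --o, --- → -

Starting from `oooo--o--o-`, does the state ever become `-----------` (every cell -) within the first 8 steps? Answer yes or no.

-oo--------
-----------
all cells are - at step 2

yes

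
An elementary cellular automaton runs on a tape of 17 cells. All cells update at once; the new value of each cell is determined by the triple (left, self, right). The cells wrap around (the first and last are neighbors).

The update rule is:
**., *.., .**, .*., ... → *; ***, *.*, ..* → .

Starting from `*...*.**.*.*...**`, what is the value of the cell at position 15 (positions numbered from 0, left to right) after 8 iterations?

iteration 1: ***.*.**.*.***.*.
iteration 2: *.*.*.**.*.*.*.*.
iteration 3: *.*.*.**.*.*.*.*.  (fixed point — unchanged through iteration 8)
position 15 holds *

*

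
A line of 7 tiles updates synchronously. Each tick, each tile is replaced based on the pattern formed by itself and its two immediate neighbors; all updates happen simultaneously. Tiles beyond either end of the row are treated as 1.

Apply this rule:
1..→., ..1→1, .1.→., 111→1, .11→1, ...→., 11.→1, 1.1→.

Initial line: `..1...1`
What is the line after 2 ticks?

....111

tick 1: .1...11
tick 2: ....111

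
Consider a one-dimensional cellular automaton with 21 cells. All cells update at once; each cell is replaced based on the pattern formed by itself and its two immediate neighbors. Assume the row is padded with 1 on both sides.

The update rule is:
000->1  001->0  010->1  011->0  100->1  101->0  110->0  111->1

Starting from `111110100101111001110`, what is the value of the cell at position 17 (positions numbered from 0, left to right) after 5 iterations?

1

111100110100110100100
111010000110000110110
110011110001110000000
101001101100101111110
001100000010100111100
position 17 holds 1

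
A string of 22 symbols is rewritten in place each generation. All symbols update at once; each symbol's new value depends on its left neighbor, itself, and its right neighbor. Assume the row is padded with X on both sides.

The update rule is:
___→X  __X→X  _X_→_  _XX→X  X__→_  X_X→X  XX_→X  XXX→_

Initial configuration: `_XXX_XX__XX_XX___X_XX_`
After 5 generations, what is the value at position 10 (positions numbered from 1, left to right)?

X

XX_XXXX_XXXXXX_XX_XXXX
_XXX__XXX____XXXXXX___
XX_X_XX_X_XXXX____X_XX
_XX_XXXX_XX__X_XXX_XX_
XXXXX__XXXX_X_XX_XXXXX
position 10 holds X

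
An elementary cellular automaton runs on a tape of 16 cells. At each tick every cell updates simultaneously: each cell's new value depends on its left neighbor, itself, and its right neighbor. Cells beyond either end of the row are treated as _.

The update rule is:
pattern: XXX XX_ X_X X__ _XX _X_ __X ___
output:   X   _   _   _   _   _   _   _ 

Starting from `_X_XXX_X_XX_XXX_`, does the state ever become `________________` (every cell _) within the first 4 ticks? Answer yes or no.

yes

tick 1: ____X________X__
tick 2: ________________
all cells are _ at tick 2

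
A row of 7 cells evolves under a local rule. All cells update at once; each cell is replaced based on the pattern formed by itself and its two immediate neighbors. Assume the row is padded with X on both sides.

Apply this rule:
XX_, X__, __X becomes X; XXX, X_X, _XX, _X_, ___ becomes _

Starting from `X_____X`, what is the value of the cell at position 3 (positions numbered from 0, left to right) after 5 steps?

_

XX___X_
_XX_X__
__X__XX
XX_XX__
_X__XXX
position 3 holds _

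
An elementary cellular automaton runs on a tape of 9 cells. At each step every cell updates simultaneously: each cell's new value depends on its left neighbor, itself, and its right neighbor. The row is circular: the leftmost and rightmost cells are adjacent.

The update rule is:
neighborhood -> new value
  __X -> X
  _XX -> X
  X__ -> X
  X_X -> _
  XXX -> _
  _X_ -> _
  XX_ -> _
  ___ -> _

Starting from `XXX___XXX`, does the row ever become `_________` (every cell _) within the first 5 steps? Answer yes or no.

no

___X_XX__
__X__X_X_
_X_XX___X
___X_X_X_
__X_____X
step 5 is __X_____X, still not uniform _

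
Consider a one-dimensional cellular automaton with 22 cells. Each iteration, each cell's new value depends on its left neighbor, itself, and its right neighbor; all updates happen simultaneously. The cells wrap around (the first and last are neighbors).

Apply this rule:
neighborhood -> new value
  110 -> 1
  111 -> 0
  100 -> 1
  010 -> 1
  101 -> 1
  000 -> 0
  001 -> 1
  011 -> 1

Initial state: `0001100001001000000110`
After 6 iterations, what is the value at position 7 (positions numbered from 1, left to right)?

0011110011111100001111
1110011110000110011001
0011110011001111111111
1110011111111000000001
0011110000001100000011
1110011000011110000111
position 7 holds 1

1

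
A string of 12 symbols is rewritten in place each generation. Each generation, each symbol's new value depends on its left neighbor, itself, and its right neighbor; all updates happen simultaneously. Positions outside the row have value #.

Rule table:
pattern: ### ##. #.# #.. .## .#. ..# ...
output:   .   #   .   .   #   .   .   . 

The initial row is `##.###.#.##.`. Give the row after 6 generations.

.#.#.#...##.
.........##.
.........##.  (fixed point — unchanged through generation 6)

.........##.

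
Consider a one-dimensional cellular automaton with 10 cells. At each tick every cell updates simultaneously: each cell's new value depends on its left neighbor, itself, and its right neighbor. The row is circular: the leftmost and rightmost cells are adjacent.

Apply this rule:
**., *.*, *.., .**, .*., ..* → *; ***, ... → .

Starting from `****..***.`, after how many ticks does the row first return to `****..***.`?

2

tick 1: *..****.**
tick 2: ****..***.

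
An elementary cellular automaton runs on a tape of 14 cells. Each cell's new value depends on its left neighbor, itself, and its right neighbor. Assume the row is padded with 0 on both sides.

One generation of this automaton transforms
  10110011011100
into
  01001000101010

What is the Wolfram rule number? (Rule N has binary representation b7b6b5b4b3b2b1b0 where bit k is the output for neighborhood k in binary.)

176

position 10: 111 → 1  (bit 7 = 1)
position 3: 110 → 0  (bit 6 = 0)
position 1: 101 → 1  (bit 5 = 1)
position 4: 100 → 1  (bit 4 = 1)
position 2: 011 → 0  (bit 3 = 0)
position 0: 010 → 0  (bit 2 = 0)
position 5: 001 → 0  (bit 1 = 0)
position 13: 000 → 0  (bit 0 = 0)
bits b7..b0 = 10110000 = 176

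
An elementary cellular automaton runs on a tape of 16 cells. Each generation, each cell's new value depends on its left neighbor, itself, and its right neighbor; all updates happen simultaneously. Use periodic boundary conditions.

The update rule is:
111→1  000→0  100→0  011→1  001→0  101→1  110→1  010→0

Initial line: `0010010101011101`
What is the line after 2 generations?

0000000101111110

0000001010111110
0000000101111110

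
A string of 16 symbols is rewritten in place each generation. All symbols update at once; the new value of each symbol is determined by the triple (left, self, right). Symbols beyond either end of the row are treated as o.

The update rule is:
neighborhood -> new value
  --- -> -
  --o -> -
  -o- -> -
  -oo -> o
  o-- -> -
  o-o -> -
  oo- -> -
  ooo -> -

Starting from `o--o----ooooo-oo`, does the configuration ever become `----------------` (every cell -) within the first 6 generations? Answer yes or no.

yes

--------o-----o-
----------------
all cells are - at generation 2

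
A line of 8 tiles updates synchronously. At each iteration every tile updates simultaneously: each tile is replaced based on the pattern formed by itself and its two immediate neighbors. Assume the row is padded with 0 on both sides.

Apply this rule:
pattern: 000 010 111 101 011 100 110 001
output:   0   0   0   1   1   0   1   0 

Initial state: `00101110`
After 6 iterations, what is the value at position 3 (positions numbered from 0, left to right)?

iteration 1: 00011010
iteration 2: 00011100
iteration 3: 00010100
iteration 4: 00001000
iteration 5: 00000000
iteration 6: 00000000
position 3 holds 0

0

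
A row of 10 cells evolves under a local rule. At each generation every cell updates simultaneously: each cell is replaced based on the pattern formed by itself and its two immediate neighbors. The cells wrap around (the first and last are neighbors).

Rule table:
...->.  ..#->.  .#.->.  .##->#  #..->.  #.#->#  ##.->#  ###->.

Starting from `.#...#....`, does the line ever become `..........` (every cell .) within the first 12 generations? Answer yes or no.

..........
all cells are . at generation 1

yes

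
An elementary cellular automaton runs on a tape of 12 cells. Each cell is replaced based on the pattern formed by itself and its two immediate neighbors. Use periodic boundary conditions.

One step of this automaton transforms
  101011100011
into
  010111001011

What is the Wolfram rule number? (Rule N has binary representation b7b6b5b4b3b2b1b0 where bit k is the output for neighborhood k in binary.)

169

position 5: 111 → 1  (bit 7 = 1)
position 0: 110 → 0  (bit 6 = 0)
position 1: 101 → 1  (bit 5 = 1)
position 7: 100 → 0  (bit 4 = 0)
position 4: 011 → 1  (bit 3 = 1)
position 2: 010 → 0  (bit 2 = 0)
position 9: 001 → 0  (bit 1 = 0)
position 8: 000 → 1  (bit 0 = 1)
bits b7..b0 = 10101001 = 169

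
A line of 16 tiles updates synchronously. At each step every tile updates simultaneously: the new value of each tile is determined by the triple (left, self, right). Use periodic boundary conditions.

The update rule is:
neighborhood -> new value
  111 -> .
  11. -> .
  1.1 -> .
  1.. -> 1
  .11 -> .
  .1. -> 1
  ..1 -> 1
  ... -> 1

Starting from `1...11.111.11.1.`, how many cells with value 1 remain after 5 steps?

5

1111..........1.
....11111111111.
1111...........1
....11111111111.  (repeats step 2; period 2)
step 5: 1111...........1
count of 1: 5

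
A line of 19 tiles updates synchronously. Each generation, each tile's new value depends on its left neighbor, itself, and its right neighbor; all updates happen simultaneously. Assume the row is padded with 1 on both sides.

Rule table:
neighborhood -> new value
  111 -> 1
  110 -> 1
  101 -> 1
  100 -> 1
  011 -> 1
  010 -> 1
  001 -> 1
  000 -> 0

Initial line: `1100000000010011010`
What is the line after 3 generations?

1110000000111111111
1111000001111111111
1111100011111111111

1111100011111111111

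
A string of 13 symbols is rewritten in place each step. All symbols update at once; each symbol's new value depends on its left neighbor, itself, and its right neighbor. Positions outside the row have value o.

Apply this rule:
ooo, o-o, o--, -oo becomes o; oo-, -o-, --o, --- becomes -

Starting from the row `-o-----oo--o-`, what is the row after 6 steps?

step 1: o-o----o-o--o
step 2: -o-o----o-o-o
step 3: o-o-o----o-oo
step 4: -o-o-o----ooo
step 5: o-o-o-o---ooo
step 6: -o-o-o-o--ooo

-o-o-o-o--ooo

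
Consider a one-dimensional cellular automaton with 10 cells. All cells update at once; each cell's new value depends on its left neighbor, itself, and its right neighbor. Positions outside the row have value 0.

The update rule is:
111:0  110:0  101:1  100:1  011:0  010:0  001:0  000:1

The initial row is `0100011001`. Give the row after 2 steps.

0011000100
1000110011

1000110011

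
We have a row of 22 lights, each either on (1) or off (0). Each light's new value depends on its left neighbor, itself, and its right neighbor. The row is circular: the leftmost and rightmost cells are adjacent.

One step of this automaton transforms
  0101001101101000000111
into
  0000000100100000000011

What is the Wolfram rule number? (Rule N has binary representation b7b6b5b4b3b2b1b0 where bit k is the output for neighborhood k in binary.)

192

position 20: 111 → 1  (bit 7 = 1)
position 7: 110 → 1  (bit 6 = 1)
position 0: 101 → 0  (bit 5 = 0)
position 4: 100 → 0  (bit 4 = 0)
position 6: 011 → 0  (bit 3 = 0)
position 1: 010 → 0  (bit 2 = 0)
position 5: 001 → 0  (bit 1 = 0)
position 14: 000 → 0  (bit 0 = 0)
bits b7..b0 = 11000000 = 192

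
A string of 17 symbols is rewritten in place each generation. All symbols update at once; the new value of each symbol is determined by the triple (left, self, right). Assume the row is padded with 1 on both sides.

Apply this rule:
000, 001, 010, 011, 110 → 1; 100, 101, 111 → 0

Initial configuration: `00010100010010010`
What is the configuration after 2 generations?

01010101010110110

01110101110110110
01010101010110110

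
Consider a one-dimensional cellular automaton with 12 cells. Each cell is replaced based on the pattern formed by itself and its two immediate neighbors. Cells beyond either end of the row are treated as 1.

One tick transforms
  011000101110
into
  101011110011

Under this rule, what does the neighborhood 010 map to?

1

At position 6 the neighborhood is 010; the next row has 1 there.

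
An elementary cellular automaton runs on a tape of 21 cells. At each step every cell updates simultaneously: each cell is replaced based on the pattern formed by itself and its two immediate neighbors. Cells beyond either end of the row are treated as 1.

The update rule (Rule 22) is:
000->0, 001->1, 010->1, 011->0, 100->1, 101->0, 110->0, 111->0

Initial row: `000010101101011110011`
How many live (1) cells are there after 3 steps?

100110100001000001100
011000110011100010011
000101001100010111100
count of 1: 9

9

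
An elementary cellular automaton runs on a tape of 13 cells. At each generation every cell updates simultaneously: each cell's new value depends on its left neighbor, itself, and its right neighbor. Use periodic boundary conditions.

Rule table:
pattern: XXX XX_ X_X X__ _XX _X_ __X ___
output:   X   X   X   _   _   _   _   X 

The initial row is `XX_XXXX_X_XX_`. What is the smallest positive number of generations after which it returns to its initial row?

generation 1: _XX_XXXX_X_XX
generation 2: X_XX_XXXX_X_X
generation 3: XX_XX_XXXX_X_
generation 4: _XX_XX_XXXX_X
generation 5: X_XX_XX_XXXX_
generation 6: _X_XX_XX_XXXX
generation 7: X_X_XX_XX_XXX
generation 8: XX_X_XX_XX_XX
generation 9: XXX_X_XX_XX_X
generation 10: XXXX_X_XX_XX_
generation 11: _XXXX_X_XX_XX
generation 12: X_XXXX_X_XX_X
generation 13: XX_XXXX_X_XX_

13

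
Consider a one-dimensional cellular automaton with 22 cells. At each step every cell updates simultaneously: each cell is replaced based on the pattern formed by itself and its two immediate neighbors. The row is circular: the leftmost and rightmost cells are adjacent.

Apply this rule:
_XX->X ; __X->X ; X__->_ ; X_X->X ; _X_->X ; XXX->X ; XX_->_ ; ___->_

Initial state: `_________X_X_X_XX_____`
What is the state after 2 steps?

step 1: ________XXXXXXXX______
step 2: _______XXXXXXXX_______

_______XXXXXXXX_______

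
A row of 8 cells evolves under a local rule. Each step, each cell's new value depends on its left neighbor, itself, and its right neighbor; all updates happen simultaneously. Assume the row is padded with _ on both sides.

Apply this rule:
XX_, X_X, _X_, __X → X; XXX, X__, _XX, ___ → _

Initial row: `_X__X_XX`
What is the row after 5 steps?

XX_XXX_X
_XX__XXX
X_X_X__X
XXXXX_XX
____XX_X

____XX_X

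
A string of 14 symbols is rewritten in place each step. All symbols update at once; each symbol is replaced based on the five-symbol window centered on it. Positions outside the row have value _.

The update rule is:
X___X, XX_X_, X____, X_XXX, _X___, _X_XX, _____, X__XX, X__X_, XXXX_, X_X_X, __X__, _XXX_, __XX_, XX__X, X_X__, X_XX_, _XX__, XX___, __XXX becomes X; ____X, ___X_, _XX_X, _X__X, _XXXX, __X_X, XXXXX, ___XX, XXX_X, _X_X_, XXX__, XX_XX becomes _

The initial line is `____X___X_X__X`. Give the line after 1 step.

XX__XXX___X_XX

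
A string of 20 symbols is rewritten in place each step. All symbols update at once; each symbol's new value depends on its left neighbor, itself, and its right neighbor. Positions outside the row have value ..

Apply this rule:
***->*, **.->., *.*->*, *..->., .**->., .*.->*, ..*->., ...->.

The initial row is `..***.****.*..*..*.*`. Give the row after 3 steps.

....**...*....*...*.

step 1: ...*.*.**.**..*..***
step 2: ...****..*....*...*.
step 3: ....**...*....*...*.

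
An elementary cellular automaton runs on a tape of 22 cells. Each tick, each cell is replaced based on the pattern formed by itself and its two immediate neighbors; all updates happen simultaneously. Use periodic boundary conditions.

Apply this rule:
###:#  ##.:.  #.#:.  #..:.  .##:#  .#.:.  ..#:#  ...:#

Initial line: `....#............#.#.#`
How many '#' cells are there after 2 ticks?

.###..###########.....
###..###########..####
count of #: 18

18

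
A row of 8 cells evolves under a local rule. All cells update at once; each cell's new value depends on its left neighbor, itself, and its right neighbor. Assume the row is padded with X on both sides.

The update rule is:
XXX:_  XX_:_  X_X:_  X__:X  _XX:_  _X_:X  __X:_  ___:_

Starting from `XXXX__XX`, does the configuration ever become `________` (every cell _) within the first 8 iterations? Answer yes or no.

____X___
X___XX__
_X____X_
_XX___X_
___X__X_
X__XX_X_
_X____X_  (repeats iteration 3; period 4)
iteration 8: _XX___X_
iteration 8 is _XX___X_, still not uniform _

no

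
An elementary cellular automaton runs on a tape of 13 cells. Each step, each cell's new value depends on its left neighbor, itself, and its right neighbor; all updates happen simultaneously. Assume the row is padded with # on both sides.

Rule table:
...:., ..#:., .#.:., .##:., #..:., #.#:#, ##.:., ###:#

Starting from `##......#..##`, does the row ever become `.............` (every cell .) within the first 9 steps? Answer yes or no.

yes

#...........#
.............
all cells are . at step 2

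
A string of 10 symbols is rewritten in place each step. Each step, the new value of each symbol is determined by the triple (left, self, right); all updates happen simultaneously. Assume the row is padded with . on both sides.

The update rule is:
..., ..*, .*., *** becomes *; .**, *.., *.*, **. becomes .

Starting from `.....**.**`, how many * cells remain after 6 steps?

step 1: *****.....
step 2: .***..****
step 3: *.*..*.**.
step 4: *.*.**....
step 5: *.*....***
step 6: *.*.***.*.
count of *: 6

6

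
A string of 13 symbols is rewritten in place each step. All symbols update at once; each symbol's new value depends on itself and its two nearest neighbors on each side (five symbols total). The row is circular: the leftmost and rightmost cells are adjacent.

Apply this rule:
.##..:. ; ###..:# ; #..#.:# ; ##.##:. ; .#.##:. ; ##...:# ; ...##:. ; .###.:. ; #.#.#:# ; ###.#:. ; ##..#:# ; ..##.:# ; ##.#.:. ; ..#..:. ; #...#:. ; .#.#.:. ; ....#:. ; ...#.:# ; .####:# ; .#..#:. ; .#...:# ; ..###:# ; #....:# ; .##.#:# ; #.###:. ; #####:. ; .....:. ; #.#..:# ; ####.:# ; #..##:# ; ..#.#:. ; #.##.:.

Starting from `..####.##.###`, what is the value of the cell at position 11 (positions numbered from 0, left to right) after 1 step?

.

#####...#...#
position 11 holds .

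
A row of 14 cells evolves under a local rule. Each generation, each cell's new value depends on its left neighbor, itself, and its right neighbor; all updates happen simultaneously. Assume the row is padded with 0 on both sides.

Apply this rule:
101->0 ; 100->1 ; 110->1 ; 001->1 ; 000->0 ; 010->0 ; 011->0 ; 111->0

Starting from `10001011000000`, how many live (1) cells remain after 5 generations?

6

01010001100000
10001010110000
01010000011000
10001000101100
01010101000110
count of 1: 6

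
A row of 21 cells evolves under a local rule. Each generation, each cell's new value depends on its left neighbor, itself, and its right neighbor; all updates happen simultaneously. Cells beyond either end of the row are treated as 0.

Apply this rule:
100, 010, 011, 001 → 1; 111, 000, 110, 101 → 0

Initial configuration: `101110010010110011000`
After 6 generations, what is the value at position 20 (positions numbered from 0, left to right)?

0

generation 1: 101001111110101110100
generation 2: 101111000000101000110
generation 3: 101000100001101101101
generation 4: 101101110011001001001
generation 5: 101001001110111111111
generation 6: 101111111000100000000
position 20 holds 0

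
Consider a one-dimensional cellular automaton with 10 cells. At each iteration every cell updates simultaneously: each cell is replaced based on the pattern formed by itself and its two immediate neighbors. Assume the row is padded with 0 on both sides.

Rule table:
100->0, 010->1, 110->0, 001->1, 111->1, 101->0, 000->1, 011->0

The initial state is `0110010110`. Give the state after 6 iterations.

1011010100

1000110000
1011000111
1000011010
1011100010
1001001110
1011010100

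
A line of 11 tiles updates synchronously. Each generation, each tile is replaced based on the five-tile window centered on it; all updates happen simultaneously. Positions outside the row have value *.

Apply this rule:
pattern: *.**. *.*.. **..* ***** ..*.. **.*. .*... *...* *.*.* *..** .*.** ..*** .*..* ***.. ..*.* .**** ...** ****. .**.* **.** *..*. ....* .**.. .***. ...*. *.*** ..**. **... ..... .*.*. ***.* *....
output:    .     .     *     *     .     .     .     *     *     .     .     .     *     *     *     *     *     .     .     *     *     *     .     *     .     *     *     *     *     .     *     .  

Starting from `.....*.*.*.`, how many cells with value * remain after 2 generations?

generation 1: *.**.*.*.*.
generation 2: **...*.*.*.
count of *: 5

5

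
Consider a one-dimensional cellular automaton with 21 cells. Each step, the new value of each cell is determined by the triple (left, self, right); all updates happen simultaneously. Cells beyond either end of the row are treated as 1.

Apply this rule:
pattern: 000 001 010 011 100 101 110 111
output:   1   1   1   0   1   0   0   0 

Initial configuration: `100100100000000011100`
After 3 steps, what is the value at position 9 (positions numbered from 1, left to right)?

011111111111111100011
000000000000000011100
111111111111111100011
position 9 holds 1

1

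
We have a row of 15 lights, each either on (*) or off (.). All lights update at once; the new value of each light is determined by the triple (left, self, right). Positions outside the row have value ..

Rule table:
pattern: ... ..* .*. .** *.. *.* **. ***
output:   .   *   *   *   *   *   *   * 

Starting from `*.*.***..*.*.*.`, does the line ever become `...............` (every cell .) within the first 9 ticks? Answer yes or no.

no

***************
***************  (fixed point — unchanged through tick 9)
tick 9 is ***************, still not uniform .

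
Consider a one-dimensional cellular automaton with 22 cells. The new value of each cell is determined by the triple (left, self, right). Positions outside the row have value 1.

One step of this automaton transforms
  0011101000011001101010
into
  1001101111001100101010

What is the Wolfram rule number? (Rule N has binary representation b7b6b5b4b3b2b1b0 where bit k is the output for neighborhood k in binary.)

position 3: 111 → 1  (bit 7 = 1)
position 4: 110 → 1  (bit 6 = 1)
position 5: 101 → 0  (bit 5 = 0)
position 0: 100 → 1  (bit 4 = 1)
position 2: 011 → 0  (bit 3 = 0)
position 6: 010 → 1  (bit 2 = 1)
position 1: 001 → 0  (bit 1 = 0)
position 8: 000 → 1  (bit 0 = 1)
bits b7..b0 = 11010101 = 213

213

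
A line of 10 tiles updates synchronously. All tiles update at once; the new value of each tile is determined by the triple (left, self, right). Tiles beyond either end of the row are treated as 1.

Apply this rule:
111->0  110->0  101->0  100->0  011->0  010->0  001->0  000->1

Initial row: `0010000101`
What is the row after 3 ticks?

tick 1: 0000110000
tick 2: 0110000110
tick 3: 0000110000

0000110000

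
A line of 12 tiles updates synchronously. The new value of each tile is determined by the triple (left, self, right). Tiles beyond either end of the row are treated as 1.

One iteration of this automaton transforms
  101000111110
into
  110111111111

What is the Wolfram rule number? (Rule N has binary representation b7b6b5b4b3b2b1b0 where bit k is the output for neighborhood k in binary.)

251

position 7: 111 → 1  (bit 7 = 1)
position 0: 110 → 1  (bit 6 = 1)
position 1: 101 → 1  (bit 5 = 1)
position 3: 100 → 1  (bit 4 = 1)
position 6: 011 → 1  (bit 3 = 1)
position 2: 010 → 0  (bit 2 = 0)
position 5: 001 → 1  (bit 1 = 1)
position 4: 000 → 1  (bit 0 = 1)
bits b7..b0 = 11111011 = 251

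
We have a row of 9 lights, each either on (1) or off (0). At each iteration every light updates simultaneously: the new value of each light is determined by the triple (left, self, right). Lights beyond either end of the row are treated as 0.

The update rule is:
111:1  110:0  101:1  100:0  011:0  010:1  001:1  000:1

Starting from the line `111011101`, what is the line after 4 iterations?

iteration 1: 010101011
iteration 2: 111111100
iteration 3: 011111001
iteration 4: 101110011

101110011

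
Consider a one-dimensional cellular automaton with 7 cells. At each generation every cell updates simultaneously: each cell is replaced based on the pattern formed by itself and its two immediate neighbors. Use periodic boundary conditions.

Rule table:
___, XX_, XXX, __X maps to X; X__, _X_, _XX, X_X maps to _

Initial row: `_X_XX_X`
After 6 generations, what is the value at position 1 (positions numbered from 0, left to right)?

____X__
XXXX__X
XXXX_X_
_XXX___
X_XX_XX
X__X__X
position 1 holds _

_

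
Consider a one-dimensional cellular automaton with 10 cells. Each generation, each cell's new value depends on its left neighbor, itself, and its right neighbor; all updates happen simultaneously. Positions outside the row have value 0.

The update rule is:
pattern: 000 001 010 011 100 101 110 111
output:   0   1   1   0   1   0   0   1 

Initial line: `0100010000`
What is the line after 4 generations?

0100000001

generation 1: 1110111000
generation 2: 0100010100
generation 3: 1110110110
generation 4: 0100000001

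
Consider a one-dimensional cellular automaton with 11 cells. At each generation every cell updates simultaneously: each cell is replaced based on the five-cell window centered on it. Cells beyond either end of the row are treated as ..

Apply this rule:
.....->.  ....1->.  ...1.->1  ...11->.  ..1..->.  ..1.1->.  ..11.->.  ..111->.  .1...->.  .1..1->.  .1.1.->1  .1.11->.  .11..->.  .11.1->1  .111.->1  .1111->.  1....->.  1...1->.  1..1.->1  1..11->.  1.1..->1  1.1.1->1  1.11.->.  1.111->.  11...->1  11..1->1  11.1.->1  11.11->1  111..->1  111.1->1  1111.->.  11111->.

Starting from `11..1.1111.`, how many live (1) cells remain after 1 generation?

4

..11.....11
count of 1: 4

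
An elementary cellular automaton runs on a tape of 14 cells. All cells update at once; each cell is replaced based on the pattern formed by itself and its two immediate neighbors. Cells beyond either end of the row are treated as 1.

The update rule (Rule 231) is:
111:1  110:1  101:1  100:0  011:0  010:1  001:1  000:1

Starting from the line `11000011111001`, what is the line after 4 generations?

11111011101111

11011101111010
11101110111111
11110111011111
11111011101111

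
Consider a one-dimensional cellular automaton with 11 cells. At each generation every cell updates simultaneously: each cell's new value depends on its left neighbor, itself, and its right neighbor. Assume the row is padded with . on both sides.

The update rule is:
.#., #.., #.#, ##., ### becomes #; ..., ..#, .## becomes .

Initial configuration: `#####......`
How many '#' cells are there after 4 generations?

5

.#####.....
..#####....
...#####...
....#####..
count of #: 5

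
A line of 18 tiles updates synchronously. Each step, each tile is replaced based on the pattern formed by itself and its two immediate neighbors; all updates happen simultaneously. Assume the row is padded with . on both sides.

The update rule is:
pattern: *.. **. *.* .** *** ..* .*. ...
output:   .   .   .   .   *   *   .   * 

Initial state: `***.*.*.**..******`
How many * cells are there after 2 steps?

step 1: .*.........*.****.
step 2: *..********...**..
count of *: 11

11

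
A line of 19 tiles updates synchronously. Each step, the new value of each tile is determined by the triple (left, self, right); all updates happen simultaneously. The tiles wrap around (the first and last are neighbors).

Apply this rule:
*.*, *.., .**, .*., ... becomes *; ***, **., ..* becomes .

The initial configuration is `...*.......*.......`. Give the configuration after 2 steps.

step 1: **.*******.********
step 2: ..**......**.......

..**......**.......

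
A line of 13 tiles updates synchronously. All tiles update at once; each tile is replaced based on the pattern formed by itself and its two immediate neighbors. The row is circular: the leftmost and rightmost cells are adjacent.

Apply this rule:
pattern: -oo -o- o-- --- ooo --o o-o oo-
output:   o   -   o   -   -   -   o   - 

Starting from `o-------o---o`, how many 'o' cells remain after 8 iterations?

-o-------o--o
o-o-------o--
-o-o-------o-
--o-o-------o
o--o-o-------
-o--o-o------
--o--o-o-----
---o--o-o----
count of o: 3

3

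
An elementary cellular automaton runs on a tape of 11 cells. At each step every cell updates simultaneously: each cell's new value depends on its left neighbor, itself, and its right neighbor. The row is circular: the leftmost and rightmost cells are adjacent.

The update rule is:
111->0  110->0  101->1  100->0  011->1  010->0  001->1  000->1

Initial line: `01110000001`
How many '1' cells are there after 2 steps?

5

11000111110
10011100001
count of 1: 5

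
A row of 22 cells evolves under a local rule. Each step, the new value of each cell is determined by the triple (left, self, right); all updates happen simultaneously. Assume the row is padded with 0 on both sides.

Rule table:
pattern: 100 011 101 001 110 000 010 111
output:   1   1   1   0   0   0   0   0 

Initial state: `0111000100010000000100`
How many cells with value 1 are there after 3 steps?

step 1: 0100100010001000000010
step 2: 0010010001000100000001
step 3: 0001001000100010000000
count of 1: 4

4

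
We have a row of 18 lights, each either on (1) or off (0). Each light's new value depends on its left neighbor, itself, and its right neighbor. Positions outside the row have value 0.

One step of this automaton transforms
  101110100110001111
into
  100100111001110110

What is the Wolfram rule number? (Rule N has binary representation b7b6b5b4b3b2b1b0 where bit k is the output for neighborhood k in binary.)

position 3: 111 → 1  (bit 7 = 1)
position 4: 110 → 0  (bit 6 = 0)
position 1: 101 → 0  (bit 5 = 0)
position 7: 100 → 1  (bit 4 = 1)
position 2: 011 → 0  (bit 3 = 0)
position 0: 010 → 1  (bit 2 = 1)
position 8: 001 → 1  (bit 1 = 1)
position 12: 000 → 1  (bit 0 = 1)
bits b7..b0 = 10010111 = 151

151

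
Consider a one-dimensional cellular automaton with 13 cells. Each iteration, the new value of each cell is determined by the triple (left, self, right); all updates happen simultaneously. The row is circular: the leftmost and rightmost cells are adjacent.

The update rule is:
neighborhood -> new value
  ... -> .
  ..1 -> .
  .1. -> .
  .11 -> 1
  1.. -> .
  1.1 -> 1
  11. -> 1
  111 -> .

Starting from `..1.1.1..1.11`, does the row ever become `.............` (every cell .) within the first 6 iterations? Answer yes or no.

...1.1....111
....1.....1.1
...........1.
.............
all cells are . at iteration 4

yes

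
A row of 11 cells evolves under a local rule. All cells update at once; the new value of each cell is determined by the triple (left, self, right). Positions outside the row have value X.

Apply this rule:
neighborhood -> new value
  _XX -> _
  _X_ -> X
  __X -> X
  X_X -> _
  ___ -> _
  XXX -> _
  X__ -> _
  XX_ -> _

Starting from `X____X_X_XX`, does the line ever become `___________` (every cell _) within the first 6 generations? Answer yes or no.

no

____XX_X___
___X___X__X
__XX__XX_X_
_X___X___X_
_X__XX__XX_
_X_X___X___
generation 6 is _X_X___X___, still not uniform _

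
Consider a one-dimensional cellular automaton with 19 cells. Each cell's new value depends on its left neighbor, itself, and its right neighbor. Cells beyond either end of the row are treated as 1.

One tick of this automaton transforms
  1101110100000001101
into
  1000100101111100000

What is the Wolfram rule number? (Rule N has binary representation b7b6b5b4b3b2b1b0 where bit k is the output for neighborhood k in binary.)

133

position 0: 111 → 1  (bit 7 = 1)
position 1: 110 → 0  (bit 6 = 0)
position 2: 101 → 0  (bit 5 = 0)
position 8: 100 → 0  (bit 4 = 0)
position 3: 011 → 0  (bit 3 = 0)
position 7: 010 → 1  (bit 2 = 1)
position 14: 001 → 0  (bit 1 = 0)
position 9: 000 → 1  (bit 0 = 1)
bits b7..b0 = 10000101 = 133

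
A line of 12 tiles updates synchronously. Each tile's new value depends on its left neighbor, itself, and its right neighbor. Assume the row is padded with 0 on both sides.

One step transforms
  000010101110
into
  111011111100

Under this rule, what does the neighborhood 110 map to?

At position 10 the neighborhood is 110; the next row has 0 there.

0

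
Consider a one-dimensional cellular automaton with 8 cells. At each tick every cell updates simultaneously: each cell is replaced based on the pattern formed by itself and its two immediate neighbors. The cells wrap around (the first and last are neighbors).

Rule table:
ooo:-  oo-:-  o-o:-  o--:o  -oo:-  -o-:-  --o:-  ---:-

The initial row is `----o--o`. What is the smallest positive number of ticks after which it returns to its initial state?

o----o--
-o----o-
--o----o
o--o----
-o--o---
--o--o--
---o--o-
----o--o

8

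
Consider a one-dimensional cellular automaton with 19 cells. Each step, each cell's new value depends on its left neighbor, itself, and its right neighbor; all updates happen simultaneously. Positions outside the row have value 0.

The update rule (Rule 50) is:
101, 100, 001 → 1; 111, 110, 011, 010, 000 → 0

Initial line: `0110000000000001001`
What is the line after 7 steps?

step 1: 1001000000000010110
step 2: 0110100000000101001
step 3: 1001010000001010110
step 4: 0110101000010101001
step 5: 1001010100101010110
step 6: 0110101011010101001
step 7: 1001010100101010110

1001010100101010110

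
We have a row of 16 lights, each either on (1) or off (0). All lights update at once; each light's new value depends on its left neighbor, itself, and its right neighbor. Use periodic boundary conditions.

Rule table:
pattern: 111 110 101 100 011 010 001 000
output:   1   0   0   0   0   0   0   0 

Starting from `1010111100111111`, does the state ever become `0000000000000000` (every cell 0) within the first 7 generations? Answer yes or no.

generation 1: 0000011000011111
generation 2: 0000000000001110
generation 3: 0000000000000100
generation 4: 0000000000000000
all cells are 0 at generation 4

yes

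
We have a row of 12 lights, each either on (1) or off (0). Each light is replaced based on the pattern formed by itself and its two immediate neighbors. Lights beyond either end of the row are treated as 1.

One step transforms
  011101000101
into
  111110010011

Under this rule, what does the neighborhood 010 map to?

0

At position 5 the neighborhood is 010; the next row has 0 there.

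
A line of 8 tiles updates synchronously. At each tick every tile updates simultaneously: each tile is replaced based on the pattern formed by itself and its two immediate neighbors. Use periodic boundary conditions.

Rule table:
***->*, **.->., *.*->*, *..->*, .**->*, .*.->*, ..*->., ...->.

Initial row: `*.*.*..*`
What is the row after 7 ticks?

.*******

tick 1: .*****.*
tick 2: *****.**
tick 3: ****.***
tick 4: ***.****
tick 5: **.*****
tick 6: *.******
tick 7: .*******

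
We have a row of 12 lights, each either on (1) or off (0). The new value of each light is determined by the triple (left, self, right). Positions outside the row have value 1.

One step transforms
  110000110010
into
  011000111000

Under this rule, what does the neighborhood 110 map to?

1

At position 1 the neighborhood is 110; the next row has 1 there.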